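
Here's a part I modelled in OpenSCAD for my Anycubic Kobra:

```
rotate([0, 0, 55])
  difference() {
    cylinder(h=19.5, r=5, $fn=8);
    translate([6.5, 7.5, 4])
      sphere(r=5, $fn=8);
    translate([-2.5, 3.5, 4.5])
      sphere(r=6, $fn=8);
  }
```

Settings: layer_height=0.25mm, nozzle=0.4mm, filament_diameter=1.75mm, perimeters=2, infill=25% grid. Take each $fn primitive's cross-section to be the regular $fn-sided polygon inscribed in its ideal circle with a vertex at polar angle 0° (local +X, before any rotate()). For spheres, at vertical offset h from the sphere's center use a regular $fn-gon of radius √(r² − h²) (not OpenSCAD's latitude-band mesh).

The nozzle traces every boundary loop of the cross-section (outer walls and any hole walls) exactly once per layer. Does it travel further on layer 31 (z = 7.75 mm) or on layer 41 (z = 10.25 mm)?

Layer 31 (z = 7.75): the r=5 cylinder contributes a regular 8-gon of circumradius 5 (perimeter = 2·8·5.000·sin(180°/8) = 30.61 mm); the r=5 sphere at (6.5, 7.5) slices to a regular 8-gon of circumradius 3.307 (√(r²−h²) with h=3.75 from center) (perimeter = 2·8·3.307·sin(180°/8) = 20.25 mm); the r=6 sphere at (-2.5, 3.5) slices to a regular 8-gon of circumradius 5.044 (√(r²−h²) with h=3.25 from center) (perimeter = 2·8·5.044·sin(180°/8) = 30.88 mm); After the difference (first − rest): starting from the r=5 cylinder, the r=5 sphere at (6.5, 7.5) misses the remaining region (no effect); the r=6 sphere at (-2.5, 3.5) partially overlaps it — only the 31.84 mm² overlap (of its 71.95 mm²) is removed, clipping the outline — boundary = 30.52 mm; (rotated 55° about Z; rotation is an isometry so areas/perimeters/island counts are preserved). So its perimeter = 30.52 mm. Layer 41 (z = 10.25): the r=5 cylinder gives a regular 8-gon of circumradius 5 (constant along its height) (perimeter = 2·8·5.000·sin(180°/8) = 30.61 mm); the sphere at (6.5, 7.5) does not reach this height (|z−center|=6.250 > r=5); the sphere at (-2.5, 3.5): section is a regular 8-gon, circumradius = √(r²−h²) = √(6²−5.75²) = 1.714 (perimeter = 2·8·1.714·sin(180°/8) = 10.49 mm); After the difference (first − rest): starting from the r=5 cylinder, the r=6 sphere at (-2.5, 3.5) partially overlaps it — only the 5.31 mm² overlap (of its 8.31 mm²) is removed, clipping the outline — boundary = 32.65 mm; (whole slice rotated 55° about Z — lengths, areas and connectivity unchanged). So its perimeter = 32.65 mm. Layer 41 is larger (32.65 vs 30.52 mm).

layer 41 (z = 10.25 mm)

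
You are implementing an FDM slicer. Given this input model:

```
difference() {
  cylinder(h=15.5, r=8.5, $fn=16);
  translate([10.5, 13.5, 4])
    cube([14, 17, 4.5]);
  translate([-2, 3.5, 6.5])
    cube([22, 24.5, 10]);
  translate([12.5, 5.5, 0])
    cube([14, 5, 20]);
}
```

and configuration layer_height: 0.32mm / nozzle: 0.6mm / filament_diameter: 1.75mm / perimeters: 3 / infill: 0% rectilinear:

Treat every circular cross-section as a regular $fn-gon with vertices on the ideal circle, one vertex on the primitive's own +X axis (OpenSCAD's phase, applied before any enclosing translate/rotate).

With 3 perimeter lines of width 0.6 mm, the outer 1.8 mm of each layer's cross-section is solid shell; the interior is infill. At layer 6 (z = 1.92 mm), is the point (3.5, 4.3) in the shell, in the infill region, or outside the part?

At z = 1.92 mm: the r=8.5 cylinder contributes a regular 16-gon of circumradius 8.5; the cube at (10.5, 13.5) is absent (z outside [4, 8.5]); the cube at (-2, 3.5) is absent (z outside [6.5, 16.5]); the cube at (12.5, 5.5) is present — its section is the full 14×5 rectangle; After the difference (first − rest): starting from the r=8.5 cylinder, the 14×5 cube at (12.5, 5.5) misses the remaining region (no effect) — 1 connected region. Overall, the cross-section is a single solid region. The nearest boundary edge runs (3.25, 7.85)→(6.01, 6.01); distance from the point to it = 2.82 mm. The point is inside the cross-section and 2.82 mm from the nearest boundary — more than the 1.8 mm shell width (3 × 0.6), so it's in the infill interior.

infill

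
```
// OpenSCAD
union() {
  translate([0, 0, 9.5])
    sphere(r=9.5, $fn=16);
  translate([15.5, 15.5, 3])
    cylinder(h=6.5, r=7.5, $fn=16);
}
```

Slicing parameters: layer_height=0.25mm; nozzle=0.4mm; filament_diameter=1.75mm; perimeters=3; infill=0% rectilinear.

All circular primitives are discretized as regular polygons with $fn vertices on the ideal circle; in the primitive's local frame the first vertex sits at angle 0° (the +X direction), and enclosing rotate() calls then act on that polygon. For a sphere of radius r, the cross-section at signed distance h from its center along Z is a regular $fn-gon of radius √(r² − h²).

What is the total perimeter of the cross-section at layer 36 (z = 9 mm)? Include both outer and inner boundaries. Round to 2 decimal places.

At z = 9 mm: the r=9.5 sphere slices to a regular 16-gon of circumradius 9.487 (√(r²−h²) with h=0.5 from center) (perimeter = 2·16·9.487·sin(180°/16) = 59.23 mm); the r=7.5 cylinder at (15.5, 15.5) contributes a regular 16-gon of circumradius 7.5 (perimeter = 2·16·7.500·sin(180°/16) = 46.82 mm); Taking the union: the 2 present regions are separate (no shared area or edge), so areas and boundary lengths simply add and each stays a separate island — boundary = 106.05 mm. Overall, the cross-section has 2 separate islands. Total boundary length (outer) = 106.05 mm.

106.05 mm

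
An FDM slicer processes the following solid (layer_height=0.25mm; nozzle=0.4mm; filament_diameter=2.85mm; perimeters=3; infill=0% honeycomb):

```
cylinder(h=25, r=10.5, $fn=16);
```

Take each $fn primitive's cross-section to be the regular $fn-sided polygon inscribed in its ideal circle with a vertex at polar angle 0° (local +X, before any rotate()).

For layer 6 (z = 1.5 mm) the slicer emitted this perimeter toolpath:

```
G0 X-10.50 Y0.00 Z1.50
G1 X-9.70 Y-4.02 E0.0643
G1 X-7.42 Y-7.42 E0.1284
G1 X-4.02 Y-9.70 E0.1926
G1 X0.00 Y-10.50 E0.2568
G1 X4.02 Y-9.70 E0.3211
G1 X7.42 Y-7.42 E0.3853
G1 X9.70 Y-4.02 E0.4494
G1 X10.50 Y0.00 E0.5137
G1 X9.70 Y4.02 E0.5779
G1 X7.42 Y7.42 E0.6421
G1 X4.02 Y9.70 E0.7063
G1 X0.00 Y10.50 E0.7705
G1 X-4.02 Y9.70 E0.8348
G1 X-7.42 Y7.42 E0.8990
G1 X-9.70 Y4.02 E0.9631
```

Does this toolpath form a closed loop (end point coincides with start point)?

Start point (G0): (-10.50, 0.00). End point (last G1): the path does not return to the start — open.

no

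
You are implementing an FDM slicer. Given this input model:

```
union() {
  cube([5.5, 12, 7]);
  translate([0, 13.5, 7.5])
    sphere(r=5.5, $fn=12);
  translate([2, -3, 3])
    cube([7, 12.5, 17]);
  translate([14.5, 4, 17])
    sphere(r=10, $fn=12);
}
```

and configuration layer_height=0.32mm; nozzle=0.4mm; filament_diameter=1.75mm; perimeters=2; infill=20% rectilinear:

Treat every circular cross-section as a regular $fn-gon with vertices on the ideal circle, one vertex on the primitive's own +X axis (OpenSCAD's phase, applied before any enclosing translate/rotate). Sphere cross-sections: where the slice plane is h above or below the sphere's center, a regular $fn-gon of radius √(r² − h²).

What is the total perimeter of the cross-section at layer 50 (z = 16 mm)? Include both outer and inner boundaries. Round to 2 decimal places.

70.71 mm

At z = 16 mm: the cube does not reach this height (z outside [0, 7]); the sphere at (0, 13.5) is absent (|z−center|=8.500 > r=5.5); the cube at (2, -3) is present — its section is the full 7×12.5 rectangle (perimeter 39.00 mm); the r=10 sphere at (14.5, 4) slices to a regular 12-gon of circumradius 9.950 (√(r²−h²) with h=1 from center) (perimeter = 2·12·9.950·sin(180°/12) = 61.81 mm); Merging all regions: the regions partially overlap (shared area 43.40 mm²), so the edge portions inside another operand are dropped and the merged outline is re-measured after clipping — boundary = 70.71 mm. Overall, the cross-section is a single solid region. Total boundary length (outer) = 70.71 mm.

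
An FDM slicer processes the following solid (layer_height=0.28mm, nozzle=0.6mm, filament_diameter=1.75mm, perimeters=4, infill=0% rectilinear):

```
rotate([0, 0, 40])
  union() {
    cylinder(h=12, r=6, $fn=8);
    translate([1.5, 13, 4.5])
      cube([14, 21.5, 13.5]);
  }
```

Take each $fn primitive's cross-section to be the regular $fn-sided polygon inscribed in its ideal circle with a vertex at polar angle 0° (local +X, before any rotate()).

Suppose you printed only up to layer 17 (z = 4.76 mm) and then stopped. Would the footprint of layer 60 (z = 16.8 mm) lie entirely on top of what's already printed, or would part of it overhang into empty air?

Compare the two slices. At z = 4.76: the r=6 cylinder gives a regular 8-gon of circumradius 6 (constant along its height) (area = (8/2)·6.000²·sin(360°/8) = 101.82 mm²); the 14×21.5 cube at (1.5, 13) contributes its full rectangle (area 301.00 mm²); Combining (union): the 2 present regions are separate (no shared area or edge), so areas and boundary lengths simply add and each stays a separate island — area = 402.82 mm²; (whole slice rotated 40° about Z — lengths, areas and connectivity unchanged). At z = 16.8: the cylinder does not reach this height (z outside [0, 12]); the cube at (1.5, 13) is present — its section is the full 14×21.5 rectangle (area 301.00 mm²); Taking the union: only the 14×21.5 cube at (1.5, 13) is present, so the union is just that shape — area = 301.00 mm²; (rotated 40° about Z; rotation is an isometry so areas/perimeters/island counts are preserved). Checking containment: the cross-section at z = 16.8 is a subset of the cross-section at z = 4.76.

entirely on top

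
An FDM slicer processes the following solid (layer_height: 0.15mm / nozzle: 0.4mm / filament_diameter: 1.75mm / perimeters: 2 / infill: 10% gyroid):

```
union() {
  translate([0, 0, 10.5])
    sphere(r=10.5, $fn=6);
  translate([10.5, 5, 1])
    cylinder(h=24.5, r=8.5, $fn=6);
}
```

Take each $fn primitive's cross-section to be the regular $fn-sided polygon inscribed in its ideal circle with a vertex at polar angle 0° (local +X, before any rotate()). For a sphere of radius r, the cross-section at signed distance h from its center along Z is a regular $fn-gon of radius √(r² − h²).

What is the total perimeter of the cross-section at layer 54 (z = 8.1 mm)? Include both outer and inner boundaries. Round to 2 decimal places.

At z = 8.1 mm: the r=10.5 sphere slices to a regular 6-gon of circumradius 10.222 (√(r²−h²) with h=2.4 from center) (perimeter = 2·6·10.222·sin(180°/6) = 61.33 mm); the r=8.5 cylinder at (10.5, 5) gives a regular 6-gon of circumradius 8.5 (constant along its height) (perimeter = 2·6·8.500·sin(180°/6) = 51.00 mm); Taking the union: the regions partially overlap (shared area 48.04 mm²), so the edge portions inside another operand are dropped and the merged outline is re-measured after clipping — boundary = 82.94 mm. Overall, the cross-section is a single solid region. Total boundary length (outer) = 82.94 mm.

82.94 mm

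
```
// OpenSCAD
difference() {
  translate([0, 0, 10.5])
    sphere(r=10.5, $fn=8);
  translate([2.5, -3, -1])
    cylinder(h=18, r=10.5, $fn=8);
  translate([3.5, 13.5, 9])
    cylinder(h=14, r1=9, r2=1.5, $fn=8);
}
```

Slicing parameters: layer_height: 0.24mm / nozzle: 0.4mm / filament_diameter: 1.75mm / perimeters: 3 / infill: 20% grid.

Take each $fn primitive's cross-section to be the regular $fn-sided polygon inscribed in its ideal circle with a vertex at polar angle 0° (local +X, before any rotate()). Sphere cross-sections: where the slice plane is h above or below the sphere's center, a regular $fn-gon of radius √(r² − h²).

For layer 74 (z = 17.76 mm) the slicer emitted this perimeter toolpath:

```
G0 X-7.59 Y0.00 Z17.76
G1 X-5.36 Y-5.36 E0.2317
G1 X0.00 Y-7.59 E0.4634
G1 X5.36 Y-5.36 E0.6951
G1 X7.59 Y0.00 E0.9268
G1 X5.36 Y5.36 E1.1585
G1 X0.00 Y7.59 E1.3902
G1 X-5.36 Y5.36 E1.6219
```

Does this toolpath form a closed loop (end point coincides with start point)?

no

Start point (G0): (-7.59, 0.00). End point (last G1): the path does not return to the start — open.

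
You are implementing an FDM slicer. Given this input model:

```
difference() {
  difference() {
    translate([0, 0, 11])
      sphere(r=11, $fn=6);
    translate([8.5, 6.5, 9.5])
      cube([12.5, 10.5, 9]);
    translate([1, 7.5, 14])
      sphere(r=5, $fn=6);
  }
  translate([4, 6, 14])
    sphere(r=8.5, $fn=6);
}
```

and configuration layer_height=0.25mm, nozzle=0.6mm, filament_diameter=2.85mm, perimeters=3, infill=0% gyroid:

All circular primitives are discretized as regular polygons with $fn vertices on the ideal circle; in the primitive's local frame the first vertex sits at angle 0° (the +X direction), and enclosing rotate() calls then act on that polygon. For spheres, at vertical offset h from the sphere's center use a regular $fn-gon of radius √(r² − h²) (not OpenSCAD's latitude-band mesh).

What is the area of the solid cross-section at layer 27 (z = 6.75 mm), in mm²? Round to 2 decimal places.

227.85 mm²

At z = 6.75 mm: the r=11 sphere contributes a regular 6-gon of circumradius √(11²−4.25²) = 10.146 (area = (6/2)·10.146²·sin(360°/6) = 267.44 mm²); the cube at (8.5, 6.5) does not reach this height (z outside [9.5, 18.5]); the sphere at (1, 7.5) is not intersected at this z (|z−center|=7.250 > r=5); After the difference (first − rest): none of the subtracted shapes is present at this height, so the r=11 sphere is unchanged — area = 267.44 mm²; the r=8.5 sphere at (4, 6) contributes a regular 6-gon of circumradius √(8.5²−7.25²) = 4.437 (area = (6/2)·4.437²·sin(360°/6) = 51.15 mm²); Taking the first minus the rest: starting from the result so far (267.44 mm²), the r=8.5 sphere at (4, 6) partially overlaps it — only the 39.59 mm² overlap (of its 51.15 mm²) is removed, clipping the outline — area = 227.85 mm². Overall, the cross-section is a single solid region. Net area = 227.85 mm².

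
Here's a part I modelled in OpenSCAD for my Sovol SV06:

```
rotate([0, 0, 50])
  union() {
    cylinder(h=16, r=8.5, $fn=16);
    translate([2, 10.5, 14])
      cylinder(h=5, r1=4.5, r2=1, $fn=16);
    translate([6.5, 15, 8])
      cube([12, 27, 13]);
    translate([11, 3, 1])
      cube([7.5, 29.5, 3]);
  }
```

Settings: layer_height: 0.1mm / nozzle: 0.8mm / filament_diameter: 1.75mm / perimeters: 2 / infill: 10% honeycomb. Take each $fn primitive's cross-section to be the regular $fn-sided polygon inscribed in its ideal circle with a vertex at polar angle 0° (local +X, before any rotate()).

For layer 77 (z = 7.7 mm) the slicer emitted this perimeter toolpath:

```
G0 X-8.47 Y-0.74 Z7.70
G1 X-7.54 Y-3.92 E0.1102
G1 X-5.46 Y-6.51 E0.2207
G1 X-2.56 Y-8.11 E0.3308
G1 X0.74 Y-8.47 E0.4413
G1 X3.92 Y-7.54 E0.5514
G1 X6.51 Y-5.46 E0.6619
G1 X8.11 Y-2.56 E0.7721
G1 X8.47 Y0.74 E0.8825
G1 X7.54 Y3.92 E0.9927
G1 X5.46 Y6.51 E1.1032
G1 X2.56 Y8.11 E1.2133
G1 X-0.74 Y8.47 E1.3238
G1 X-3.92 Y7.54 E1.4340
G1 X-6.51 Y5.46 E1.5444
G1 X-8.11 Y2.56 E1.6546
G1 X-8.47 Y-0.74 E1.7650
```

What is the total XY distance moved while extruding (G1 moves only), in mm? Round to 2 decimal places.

Sum the Euclidean lengths of each G1 segment: total = 53.07 mm.

53.07 mm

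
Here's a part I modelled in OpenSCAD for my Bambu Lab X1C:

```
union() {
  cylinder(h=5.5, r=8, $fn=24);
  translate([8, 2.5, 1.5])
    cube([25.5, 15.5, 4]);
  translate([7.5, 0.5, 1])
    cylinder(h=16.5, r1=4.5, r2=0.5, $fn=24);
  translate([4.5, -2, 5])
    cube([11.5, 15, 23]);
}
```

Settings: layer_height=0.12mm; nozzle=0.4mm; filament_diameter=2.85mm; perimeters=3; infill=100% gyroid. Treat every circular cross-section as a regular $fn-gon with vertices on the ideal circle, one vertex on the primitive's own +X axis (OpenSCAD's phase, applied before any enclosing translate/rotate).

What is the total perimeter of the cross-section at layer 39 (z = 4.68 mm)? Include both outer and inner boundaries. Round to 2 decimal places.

At z = 4.68 mm: the r=8 cylinder gives a regular 24-gon of circumradius 8 (constant along its height) (perimeter = 2·24·8.000·sin(180°/24) = 50.12 mm); the cube at (8, 2.5) (footprint 25.5×15.5) is included at this height (perimeter 82.00 mm); the cone at (7.5, 0.5): at t=0.223 of its height the radius interpolates to r₁+(r₂−r₁)t = 3.608, giving a regular 24-gon of that circumradius (perimeter = 2·24·3.608·sin(180°/24) = 22.60 mm); the cube at (4.5, -2) is not intersected at this z (z outside [5, 28]); Merging all regions: the regions partially overlap (shared area 23.90 mm²), so the edge portions inside another operand are dropped and the merged outline is re-measured after clipping — boundary = 129.79 mm. Overall, the cross-section is a single solid region. Total boundary length (outer) = 129.79 mm.

129.79 mm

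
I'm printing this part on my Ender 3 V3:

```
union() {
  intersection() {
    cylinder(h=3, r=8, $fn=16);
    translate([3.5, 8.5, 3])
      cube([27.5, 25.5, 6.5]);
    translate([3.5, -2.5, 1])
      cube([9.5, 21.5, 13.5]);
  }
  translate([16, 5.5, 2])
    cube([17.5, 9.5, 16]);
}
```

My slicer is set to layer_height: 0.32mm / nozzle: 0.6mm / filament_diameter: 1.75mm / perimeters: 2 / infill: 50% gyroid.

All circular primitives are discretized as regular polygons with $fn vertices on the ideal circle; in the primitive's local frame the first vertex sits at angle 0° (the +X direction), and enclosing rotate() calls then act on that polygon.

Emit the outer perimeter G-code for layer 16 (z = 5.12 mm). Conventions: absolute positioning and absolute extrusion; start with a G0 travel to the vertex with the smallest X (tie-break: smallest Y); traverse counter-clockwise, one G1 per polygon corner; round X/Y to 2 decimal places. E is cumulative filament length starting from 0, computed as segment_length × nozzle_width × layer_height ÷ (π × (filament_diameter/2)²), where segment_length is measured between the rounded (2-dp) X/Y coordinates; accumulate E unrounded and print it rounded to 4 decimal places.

G0 X16.00 Y5.50 Z5.12
G1 X33.50 Y5.50 E1.3969
G1 X33.50 Y15.00 E2.1553
G1 X16.00 Y15.00 E3.5522
G1 X16.00 Y5.50 E4.3105

At z = 5.12 mm: the cylinder is not intersected at this z (z outside [0, 3]); the cube at (3.5, 8.5) is present — its section is the full 27.5×25.5 rectangle; the cube at (3.5, -2.5) is present — its section is the full 9.5×21.5 rectangle; Keeping only the common overlap: at least one operand is absent at this height, so nothing remains; the cube at (16, 5.5) is present — its section is the full 17.5×9.5 rectangle; Combining (union): only the 17.5×9.5 cube at (16, 5.5) is present, so the union is just that shape — 1 connected region. The outline is a single polygon with 4 vertices. Extrusion per mm of travel: 0.6 × 0.32 / (π × 0.875²) = 0.079824. Accumulating E over each segment gives final E = 4.3105.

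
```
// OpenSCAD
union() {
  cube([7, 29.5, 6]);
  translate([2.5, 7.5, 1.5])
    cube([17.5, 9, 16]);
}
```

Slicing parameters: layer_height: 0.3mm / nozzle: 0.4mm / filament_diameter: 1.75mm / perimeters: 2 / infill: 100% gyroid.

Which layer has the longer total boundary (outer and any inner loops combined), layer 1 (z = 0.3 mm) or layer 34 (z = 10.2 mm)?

Layer 1 (z = 0.3): the 7×29.5 cube contributes its full rectangle (perimeter 73.00 mm); the cube at (2.5, 7.5) does not reach this height (z outside [1.5, 17.5]); Merging all regions: only the 7×29.5 cube is present, so the union is just that shape — boundary = 73.00 mm. So its perimeter = 73.00 mm. Layer 34 (z = 10.2): the cube is not intersected at this z (z outside [0, 6]); the cube at (2.5, 7.5) is present — its section is the full 17.5×9 rectangle (perimeter 53.00 mm); Combining (union): only the 17.5×9 cube at (2.5, 7.5) is present, so the union is just that shape — boundary = 53.00 mm. So its perimeter = 53.00 mm. Layer 1 is larger (73.00 vs 53.00 mm).

layer 1 (z = 0.3 mm)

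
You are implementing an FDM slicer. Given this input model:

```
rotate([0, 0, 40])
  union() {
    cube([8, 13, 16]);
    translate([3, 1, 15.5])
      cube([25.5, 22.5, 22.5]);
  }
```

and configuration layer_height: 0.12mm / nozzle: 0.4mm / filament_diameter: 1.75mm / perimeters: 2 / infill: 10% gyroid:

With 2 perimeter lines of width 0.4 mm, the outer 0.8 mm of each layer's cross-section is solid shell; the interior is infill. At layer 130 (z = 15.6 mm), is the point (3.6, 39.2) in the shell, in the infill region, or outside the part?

At z = 15.6 mm: the cube is present — its section is the full 8×13 rectangle; the 25.5×22.5 cube at (3, 1) contributes its full rectangle; Combining (union): the regions partially overlap (shared area 60.00 mm²), so overlapping operands fuse into one piece — 1 connected region; (whole slice rotated 40° about Z — lengths, areas and connectivity unchanged). Overall, the cross-section is a single solid region. Undo the 40° rotation: the query point maps to (27.955, 27.715) in the un-rotated model frame. The nearest boundary edge runs (3.00, 23.50)→(28.50, 23.50); distance from the point to it = 4.21 mm. The point is not inside any of the regions above, so it lies outside the cross-section (4.21 mm from the nearest boundary).

outside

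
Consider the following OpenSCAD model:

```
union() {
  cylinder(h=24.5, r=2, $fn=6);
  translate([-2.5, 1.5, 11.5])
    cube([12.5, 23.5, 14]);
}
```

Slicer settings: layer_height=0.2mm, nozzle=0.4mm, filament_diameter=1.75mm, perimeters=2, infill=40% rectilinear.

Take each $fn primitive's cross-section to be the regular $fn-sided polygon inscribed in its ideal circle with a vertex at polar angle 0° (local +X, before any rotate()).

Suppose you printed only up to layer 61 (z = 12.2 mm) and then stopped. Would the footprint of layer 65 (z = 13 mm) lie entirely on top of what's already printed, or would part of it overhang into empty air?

Compare the two slices. At z = 12.2: the r=2 cylinder contributes a regular 6-gon of circumradius 2 (area = (6/2)·2.000²·sin(360°/6) = 10.39 mm²); the 12.5×23.5 cube at (-2.5, 1.5) contributes its full rectangle (area 293.75 mm²); Merging all regions: the regions partially overlap — summed areas 304.14 mm² minus the doubly-counted overlap 0.50 mm² gives 303.65 mm² — area = 303.65 mm². At z = 13: the r=2 cylinder gives a regular 6-gon of circumradius 2 (constant along its height) (area = (6/2)·2.000²·sin(360°/6) = 10.39 mm²); the cube at (-2.5, 1.5) (footprint 12.5×23.5) is included at this height (area 293.75 mm²); Merging all regions: the regions partially overlap — summed areas 304.14 mm² minus the doubly-counted overlap 0.50 mm² gives 303.65 mm² — area = 303.65 mm². Checking containment: the cross-section at z = 13 is a subset of the cross-section at z = 12.2.

entirely on top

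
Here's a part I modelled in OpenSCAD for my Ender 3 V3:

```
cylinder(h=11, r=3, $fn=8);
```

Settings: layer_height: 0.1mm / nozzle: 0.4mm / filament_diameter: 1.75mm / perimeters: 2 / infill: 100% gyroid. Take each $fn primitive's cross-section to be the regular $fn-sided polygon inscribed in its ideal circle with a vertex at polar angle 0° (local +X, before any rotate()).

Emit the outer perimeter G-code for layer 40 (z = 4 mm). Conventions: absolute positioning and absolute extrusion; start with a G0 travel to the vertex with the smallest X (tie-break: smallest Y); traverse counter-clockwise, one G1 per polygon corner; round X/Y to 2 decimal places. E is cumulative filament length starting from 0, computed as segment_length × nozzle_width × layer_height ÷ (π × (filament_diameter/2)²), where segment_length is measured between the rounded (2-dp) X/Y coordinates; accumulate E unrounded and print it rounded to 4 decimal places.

G0 X-3.00 Y0.00 Z4.00
G1 X-2.12 Y-2.12 E0.0382
G1 X0.00 Y-3.00 E0.0763
G1 X2.12 Y-2.12 E0.1145
G1 X3.00 Y0.00 E0.1527
G1 X2.12 Y2.12 E0.1909
G1 X0.00 Y3.00 E0.2290
G1 X-2.12 Y2.12 E0.2672
G1 X-3.00 Y0.00 E0.3054

At z = 4 mm: the cylinder: section is a regular 8-gon, circumradius r=3. The outline is a single polygon with 8 vertices. Extrusion per mm of travel: 0.4 × 0.1 / (π × 0.875²) = 0.016630. Accumulating E over each segment gives final E = 0.3054.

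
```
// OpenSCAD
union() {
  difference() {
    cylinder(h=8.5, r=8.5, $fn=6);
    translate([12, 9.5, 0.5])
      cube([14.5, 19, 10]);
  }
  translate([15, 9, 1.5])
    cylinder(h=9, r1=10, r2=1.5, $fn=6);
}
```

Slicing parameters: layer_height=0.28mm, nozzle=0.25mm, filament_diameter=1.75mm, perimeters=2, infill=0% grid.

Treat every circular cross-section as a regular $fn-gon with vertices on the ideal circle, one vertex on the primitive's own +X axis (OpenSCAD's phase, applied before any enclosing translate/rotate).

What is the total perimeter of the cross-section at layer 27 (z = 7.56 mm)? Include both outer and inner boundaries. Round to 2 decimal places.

76.66 mm

At z = 7.56 mm: the cylinder: section is a regular 6-gon, circumradius r=8.5 (perimeter = 2·6·8.500·sin(180°/6) = 51.00 mm); the 14.5×19 cube at (12, 9.5) contributes its full rectangle (perimeter 67.00 mm); After the difference (first − rest): starting from the r=8.5 cylinder, the 14.5×19 cube at (12, 9.5) misses the remaining region (no effect) — boundary = 51.00 mm; the cone at (15, 9): at t=0.673 of its height the radius interpolates to r₁+(r₂−r₁)t = 4.277, giving a regular 6-gon of that circumradius (perimeter = 2·6·4.277·sin(180°/6) = 25.66 mm); Merging all regions: the 2 present regions are separate (no shared area or edge), so areas and boundary lengths simply add and each stays a separate island — boundary = 76.66 mm. Overall, the cross-section has 2 separate islands. Total boundary length (outer) = 76.66 mm.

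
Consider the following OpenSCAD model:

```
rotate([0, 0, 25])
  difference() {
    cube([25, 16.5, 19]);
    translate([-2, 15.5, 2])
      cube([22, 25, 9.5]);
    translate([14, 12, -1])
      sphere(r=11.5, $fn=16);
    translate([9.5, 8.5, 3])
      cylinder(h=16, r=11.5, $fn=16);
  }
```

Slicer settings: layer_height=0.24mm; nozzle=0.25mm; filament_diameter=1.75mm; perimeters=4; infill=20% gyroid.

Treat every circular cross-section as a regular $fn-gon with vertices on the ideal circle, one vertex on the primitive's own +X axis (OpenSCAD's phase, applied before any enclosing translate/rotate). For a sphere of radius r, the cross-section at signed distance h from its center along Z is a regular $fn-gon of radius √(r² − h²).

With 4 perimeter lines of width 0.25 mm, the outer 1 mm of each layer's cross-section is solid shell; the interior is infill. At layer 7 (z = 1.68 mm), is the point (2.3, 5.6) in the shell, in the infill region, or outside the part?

At z = 1.68 mm: the cube is present — its section is the full 25×16.5 rectangle; the cube at (-2, 15.5) does not reach this height (z outside [2, 11.5]); the r=11.5 sphere at (14, 12) contributes a regular 16-gon of circumradius √(11.5²−2.68²) = 11.183; the cylinder at (9.5, 8.5) is absent (z outside [3, 19]); Taking the first minus the rest: starting from the 25×16.5 cube, the r=11.5 sphere at (14, 12) partially overlaps it — only the 287.88 mm² overlap (of its 382.89 mm²) is removed, clipping the outline — 2 connected regions; (rotated 25° about Z; rotation is an isometry so areas/perimeters/island counts are preserved). Overall, the cross-section has 2 separate islands. Undo the 25° rotation: the query point maps to (4.451, 4.103) in the un-rotated model frame. The nearest boundary edge runs (3.67, 7.72)→(6.09, 4.09); distance from the point to it = 1.36 mm. (Shell/infill is judged within the island containing the point — the largest one.) The point is inside the cross-section and 1.36 mm from the nearest boundary — more than the 1 mm shell width (4 × 0.25), so it's in the infill interior.

infill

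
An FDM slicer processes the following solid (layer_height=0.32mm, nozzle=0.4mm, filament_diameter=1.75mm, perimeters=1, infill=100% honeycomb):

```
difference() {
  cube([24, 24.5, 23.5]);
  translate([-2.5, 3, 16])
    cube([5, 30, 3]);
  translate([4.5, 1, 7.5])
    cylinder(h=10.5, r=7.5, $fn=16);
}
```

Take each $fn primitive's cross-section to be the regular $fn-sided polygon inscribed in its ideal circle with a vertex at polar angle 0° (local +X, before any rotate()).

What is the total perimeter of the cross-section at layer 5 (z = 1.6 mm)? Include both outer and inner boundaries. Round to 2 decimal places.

97.00 mm

At z = 1.6 mm: the cube (footprint 24×24.5) is included at this height (perimeter 97.00 mm); the cube at (-2.5, 3) is absent (z outside [16, 19]); the cylinder at (4.5, 1) is absent (z outside [7.5, 18]); Subtracting the remaining from the first: none of the subtracted shapes is present at this height, so the 24×24.5 cube is unchanged — boundary = 97.00 mm. Overall, the cross-section is a single solid region. Total boundary length (outer) = 97.00 mm.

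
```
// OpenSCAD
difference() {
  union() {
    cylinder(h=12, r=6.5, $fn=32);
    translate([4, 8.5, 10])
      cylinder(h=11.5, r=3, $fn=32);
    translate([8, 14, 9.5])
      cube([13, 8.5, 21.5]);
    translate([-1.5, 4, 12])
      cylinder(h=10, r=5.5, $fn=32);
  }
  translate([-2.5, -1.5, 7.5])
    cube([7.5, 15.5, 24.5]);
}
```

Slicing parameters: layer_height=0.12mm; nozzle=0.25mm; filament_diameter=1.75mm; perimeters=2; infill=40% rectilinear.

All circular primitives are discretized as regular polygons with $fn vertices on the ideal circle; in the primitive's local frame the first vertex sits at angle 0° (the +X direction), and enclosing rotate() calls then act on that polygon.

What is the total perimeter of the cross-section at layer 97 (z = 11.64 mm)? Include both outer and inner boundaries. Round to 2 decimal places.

At z = 11.64 mm: the cylinder: section is a regular 32-gon, circumradius r=6.5 (perimeter = 2·32·6.500·sin(180°/32) = 40.78 mm); the r=3 cylinder at (4, 8.5) gives a regular 32-gon of circumradius 3 (constant along its height) (perimeter = 2·32·3.000·sin(180°/32) = 18.82 mm); the 13×8.5 cube at (8, 14) contributes its full rectangle (perimeter 43.00 mm); the cylinder at (-1.5, 4) is absent (z outside [12, 22]); Merging all regions: the regions partially overlap (shared area 0.06 mm²), so the edge portions inside another operand are dropped and the merged outline is re-measured after clipping — boundary = 100.45 mm; the cube at (-2.5, -1.5) (footprint 7.5×15.5) is included at this height (perimeter 46.00 mm); After the difference (first − rest): starting from that combined region, the 7.5×15.5 cube at (-2.5, -1.5) partially overlaps it — only the 75.70 mm² overlap (of its 116.25 mm²) is removed, clipping the outline — boundary = 109.08 mm. Overall, the cross-section has 3 separate islands. Total boundary length (outer) = 109.08 mm.

109.08 mm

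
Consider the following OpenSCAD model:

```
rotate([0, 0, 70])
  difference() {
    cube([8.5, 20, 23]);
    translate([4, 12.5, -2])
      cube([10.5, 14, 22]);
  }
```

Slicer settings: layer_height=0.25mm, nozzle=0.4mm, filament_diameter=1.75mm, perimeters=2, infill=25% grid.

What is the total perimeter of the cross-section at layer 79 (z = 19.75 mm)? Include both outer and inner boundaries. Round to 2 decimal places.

At z = 19.75 mm: the cube is present — its section is the full 8.5×20 rectangle (perimeter 57.00 mm); the cube at (4, 12.5) (footprint 10.5×14) is included at this height (perimeter 49.00 mm); Subtracting the remaining from the first: starting from the 8.5×20 cube, the 10.5×14 cube at (4, 12.5) partially overlaps it — only the 33.75 mm² overlap (of its 147.00 mm²) is removed, clipping the outline — boundary = 57.00 mm; (rotated 70° about Z; rotation is an isometry so areas/perimeters/island counts are preserved). Overall, the cross-section is a single solid region. Total boundary length (outer) = 57.00 mm.

57.00 mm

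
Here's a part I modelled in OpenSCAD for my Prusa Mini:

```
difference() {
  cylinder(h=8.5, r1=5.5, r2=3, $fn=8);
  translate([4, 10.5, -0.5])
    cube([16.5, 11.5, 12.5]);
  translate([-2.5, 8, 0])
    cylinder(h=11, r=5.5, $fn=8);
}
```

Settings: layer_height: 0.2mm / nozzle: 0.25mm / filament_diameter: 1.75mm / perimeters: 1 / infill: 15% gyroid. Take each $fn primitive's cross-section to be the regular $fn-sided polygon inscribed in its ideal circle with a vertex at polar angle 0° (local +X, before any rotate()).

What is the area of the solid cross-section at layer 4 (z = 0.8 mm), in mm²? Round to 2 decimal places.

70.83 mm²

At z = 0.8 mm: the cone (r1=5.5→r2=3) has section circumradius 5.265 here — a regular 8-gon (area = (8/2)·5.265²·sin(360°/8) = 78.40 mm²); the 16.5×11.5 cube at (4, 10.5) contributes its full rectangle (area 189.75 mm²); the cylinder at (-2.5, 8): section is a regular 8-gon, circumradius r=5.5 (area = (8/2)·5.500²·sin(360°/8) = 85.56 mm²); After the difference (first − rest): starting from the cone (78.40 mm²), the 16.5×11.5 cube at (4, 10.5) misses the remaining region (no effect); the r=5.5 cylinder at (-2.5, 8) partially overlaps it — only the 7.57 mm² overlap (of its 85.56 mm²) is removed, clipping the outline — area = 70.83 mm². Overall, the cross-section is a single solid region. Net area = 70.83 mm².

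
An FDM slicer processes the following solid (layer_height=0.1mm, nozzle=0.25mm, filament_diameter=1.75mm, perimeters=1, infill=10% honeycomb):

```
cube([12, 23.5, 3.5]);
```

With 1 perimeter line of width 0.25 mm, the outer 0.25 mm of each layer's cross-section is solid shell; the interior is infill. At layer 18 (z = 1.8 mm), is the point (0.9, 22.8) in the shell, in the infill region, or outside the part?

infill

At z = 1.8 mm: the 12×23.5 cube contributes its full rectangle. Overall, the cross-section is a single solid region. The nearest boundary edge runs (12.00, 23.50)→(0.00, 23.50); distance from the point to it = 0.70 mm. The point is inside the cross-section and 0.70 mm from the nearest boundary — more than the 0.25 mm shell width (1 × 0.25), so it's in the infill interior.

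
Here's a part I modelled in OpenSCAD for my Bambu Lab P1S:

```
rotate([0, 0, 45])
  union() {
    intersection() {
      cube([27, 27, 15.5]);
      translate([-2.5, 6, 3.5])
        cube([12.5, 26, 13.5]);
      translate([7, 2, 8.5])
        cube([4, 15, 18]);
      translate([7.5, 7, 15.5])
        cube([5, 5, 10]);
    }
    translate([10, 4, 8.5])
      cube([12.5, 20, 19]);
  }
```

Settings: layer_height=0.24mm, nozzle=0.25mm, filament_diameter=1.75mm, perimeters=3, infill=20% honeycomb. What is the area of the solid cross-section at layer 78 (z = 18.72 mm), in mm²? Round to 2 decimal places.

250.00 mm²

At z = 18.72 mm: the cube is not intersected at this z (z outside [0, 15.5]); the cube at (-2.5, 6) is not intersected at this z (z outside [3.5, 17]); the cube at (7, 2) is present — its section is the full 4×15 rectangle (area 60.00 mm²); the 5×5 cube at (7.5, 7) contributes its full rectangle (area 25.00 mm²); After intersecting: at least one operand is absent at this height, so nothing remains; the cube at (10, 4) is present — its section is the full 12.5×20 rectangle (area 250.00 mm²); Taking the union: only the 12.5×20 cube at (10, 4) is present, so the union is just that shape — area = 250.00 mm²; (rotated 45° about Z; rotation is an isometry so areas/perimeters/island counts are preserved). Overall, the cross-section is a single solid region. Net area = 250.00 mm².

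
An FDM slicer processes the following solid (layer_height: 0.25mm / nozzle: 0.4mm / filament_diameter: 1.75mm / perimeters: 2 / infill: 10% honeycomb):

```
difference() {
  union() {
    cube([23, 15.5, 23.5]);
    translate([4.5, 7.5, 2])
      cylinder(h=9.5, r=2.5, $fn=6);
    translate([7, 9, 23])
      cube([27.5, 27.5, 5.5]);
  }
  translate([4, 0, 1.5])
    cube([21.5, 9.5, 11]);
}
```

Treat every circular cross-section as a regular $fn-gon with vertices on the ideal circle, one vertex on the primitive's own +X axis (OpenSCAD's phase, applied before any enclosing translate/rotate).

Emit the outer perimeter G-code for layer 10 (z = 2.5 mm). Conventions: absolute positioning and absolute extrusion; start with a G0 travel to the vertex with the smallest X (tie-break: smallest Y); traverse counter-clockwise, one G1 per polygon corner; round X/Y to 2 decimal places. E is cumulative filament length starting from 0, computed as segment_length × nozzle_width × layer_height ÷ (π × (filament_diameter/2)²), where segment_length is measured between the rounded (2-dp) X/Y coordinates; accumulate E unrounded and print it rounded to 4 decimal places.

At z = 2.5 mm: the cube (footprint 23×15.5) is included at this height; the r=2.5 cylinder at (4.5, 7.5) contributes a regular 6-gon of circumradius 2.5; the cube at (7, 9) is absent (z outside [23, 28.5]); Taking the union: the r=2.5 cylinder at (4.5, 7.5) lies entirely inside the 23×15.5 cube, so the union is just the 23×15.5 cube — 1 connected region; the cube at (4, 0) (footprint 21.5×9.5) is included at this height; After the difference (first − rest): starting from that combined region, the 21.5×9.5 cube at (4, 0) partially overlaps it — only the 180.50 mm² overlap (of its 204.25 mm²) is removed, clipping the outline — 1 connected region. The outline is a single polygon with 6 vertices. Extrusion per mm of travel: 0.4 × 0.25 / (π × 0.875²) = 0.041575. Accumulating E over each segment gives final E = 3.2013.

G0 X0.00 Y0.00 Z2.50
G1 X4.00 Y0.00 E0.1663
G1 X4.00 Y9.50 E0.5613
G1 X23.00 Y9.50 E1.3512
G1 X23.00 Y15.50 E1.6006
G1 X0.00 Y15.50 E2.5569
G1 X0.00 Y0.00 E3.2013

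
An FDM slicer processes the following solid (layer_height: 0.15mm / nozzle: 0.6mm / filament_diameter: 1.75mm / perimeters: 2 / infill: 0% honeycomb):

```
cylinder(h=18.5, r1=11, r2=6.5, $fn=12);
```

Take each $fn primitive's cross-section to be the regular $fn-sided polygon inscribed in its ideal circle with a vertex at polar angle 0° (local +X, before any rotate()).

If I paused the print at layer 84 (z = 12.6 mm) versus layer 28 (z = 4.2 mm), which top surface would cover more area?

layer 28 (z = 4.2 mm)

Layer 84 (z = 12.6): the cone contributes a regular 12-gon of circumradius 7.935 (interpolated between r1=11 and r2=6.5 at t=0.681) (area = (12/2)·7.935²·sin(360°/12) = 188.90 mm²). So its area = 188.90 mm². Layer 28 (z = 4.2): the cone (r1=11→r2=6.5) has section circumradius 9.978 here — a regular 12-gon (area = (12/2)·9.978²·sin(360°/12) = 298.70 mm²). So its area = 298.70 mm². Layer 28 is larger (298.70 vs 188.90 mm²).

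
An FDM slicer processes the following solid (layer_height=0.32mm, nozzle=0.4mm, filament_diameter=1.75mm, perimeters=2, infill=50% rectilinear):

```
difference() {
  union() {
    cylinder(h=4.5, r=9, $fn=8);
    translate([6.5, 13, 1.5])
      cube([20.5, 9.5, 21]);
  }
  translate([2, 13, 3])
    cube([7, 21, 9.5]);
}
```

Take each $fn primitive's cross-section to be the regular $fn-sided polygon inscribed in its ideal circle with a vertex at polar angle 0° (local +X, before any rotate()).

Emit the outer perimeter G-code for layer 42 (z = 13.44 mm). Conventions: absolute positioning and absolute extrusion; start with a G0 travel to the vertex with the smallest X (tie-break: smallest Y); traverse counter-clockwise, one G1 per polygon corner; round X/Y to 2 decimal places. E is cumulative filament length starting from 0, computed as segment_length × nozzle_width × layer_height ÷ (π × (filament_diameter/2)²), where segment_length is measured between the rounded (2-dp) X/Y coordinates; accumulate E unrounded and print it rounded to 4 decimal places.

At z = 13.44 mm: the cylinder is not intersected at this z (z outside [0, 4.5]); the cube at (6.5, 13) (footprint 20.5×9.5) is included at this height; Combining (union): only the 20.5×9.5 cube at (6.5, 13) is present, so the union is just that shape — 1 connected region; the cube at (2, 13) is not intersected at this z (z outside [3, 12.5]); Taking the first minus the rest: none of the subtracted shapes is present at this height, so the result so far is unchanged — 1 connected region. The outline is a single polygon with 4 vertices. Extrusion per mm of travel: 0.4 × 0.32 / (π × 0.875²) = 0.053216. Accumulating E over each segment gives final E = 3.1930.

G0 X6.50 Y13.00 Z13.44
G1 X27.00 Y13.00 E1.0909
G1 X27.00 Y22.50 E1.5965
G1 X6.50 Y22.50 E2.6874
G1 X6.50 Y13.00 E3.1930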